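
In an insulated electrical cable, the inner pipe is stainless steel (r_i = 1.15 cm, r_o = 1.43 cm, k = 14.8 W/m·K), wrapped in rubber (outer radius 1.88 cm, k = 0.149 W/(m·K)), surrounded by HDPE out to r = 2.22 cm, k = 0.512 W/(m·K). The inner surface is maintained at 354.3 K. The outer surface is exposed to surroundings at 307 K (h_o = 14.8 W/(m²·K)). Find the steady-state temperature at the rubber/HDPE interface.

Series thermal resistances, inner to outer:
  R'_stainless steel = ln(0.0143/0.0115)/(2πk) = 0.2179/(2π·14.8) = 0.002343 m·K/W
  R'_rubber = ln(0.0188/0.0143)/(2πk) = 0.2736/(2π·0.149) = 0.2922 m·K/W
  R'_HDPE = ln(0.0222/0.0188)/(2πk) = 0.1662/(2π·0.512) = 0.05167 m·K/W
  R'_conv,out = 1/(2πr h) = 1/(2π·0.0222·14.8) = 0.4844 m·K/W
ΣR = 0.002343 + 0.2922 + 0.05167 + 0.4844 = 0.8306 m·K/W
Q' = ΔT/ΣR = (354.3 K − 307 K)/0.8306 = 56.95 W/m
From the inner boundary to the rubber/HDPE interface, ΣR_partial = 0.2945 m·K/W.
T_interface = T_in − Q'·ΣR_partial = 354.3 K − (56.95)(0.2945) = 337.5 K

T = 337.5 K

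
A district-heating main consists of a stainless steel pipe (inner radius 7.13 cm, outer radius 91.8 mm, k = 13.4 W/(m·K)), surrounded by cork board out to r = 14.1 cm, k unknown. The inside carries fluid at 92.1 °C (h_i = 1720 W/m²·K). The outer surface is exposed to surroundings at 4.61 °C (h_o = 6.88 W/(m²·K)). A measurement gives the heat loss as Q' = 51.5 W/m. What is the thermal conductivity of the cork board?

ΣR = ΔT/Q' = |92.1 − 4.61|/51.5 = 1.699 m·K/W
Known resistances:
  R'_conv,in = 1/(2πr h) = 1/(2π·0.0713·1720) = 0.001298 m·K/W
  R'_stainless steel = ln(0.0918/0.0713)/(2πk) = 0.2527/(2π·13.4) = 0.003002 m·K/W
  R'_conv,out = 1/(2πr h) = 1/(2π·0.141·6.88) = 0.1641 m·K/W
R_cork board = ΣR − ΣR_known = 1.699 − 0.1684 = 1.531 m·K/W
ln(r₂/r₁)/(2πk) = 1.531 ⇒ k = 0.4291/(2π·1.531) = 0.0446 W/m·K

k = 0.0446 W/m·K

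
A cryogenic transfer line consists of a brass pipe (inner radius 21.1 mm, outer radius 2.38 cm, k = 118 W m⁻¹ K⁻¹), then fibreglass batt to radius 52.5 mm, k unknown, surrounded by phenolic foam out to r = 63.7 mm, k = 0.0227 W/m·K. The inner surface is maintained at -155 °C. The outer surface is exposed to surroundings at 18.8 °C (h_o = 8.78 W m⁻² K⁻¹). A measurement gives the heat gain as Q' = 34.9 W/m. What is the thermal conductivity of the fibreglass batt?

ΣR = ΔT/Q' = |-155 − 18.8|/34.9 = 4.980 m·K/W
Known resistances:
  R'_brass = ln(0.0238/0.0211)/(2πk) = 0.1204/(2π·118) = 1.624×10^-4 m·K/W
  R'_phenolic foam = ln(0.0637/0.0525)/(2πk) = 0.1934/(2π·0.0227) = 1.356 m·K/W
  R'_conv,out = 1/(2πr h) = 1/(2π·0.0637·8.78) = 0.2846 m·K/W
R_fibreglass batt = ΣR − ΣR_known = 4.980 − 1.641 = 3.339 m·K/W
ln(r₂/r₁)/(2πk) = 3.339 ⇒ k = 0.7911/(2π·3.339) = 0.0377 W/m·K

k = 0.0377 W/m·K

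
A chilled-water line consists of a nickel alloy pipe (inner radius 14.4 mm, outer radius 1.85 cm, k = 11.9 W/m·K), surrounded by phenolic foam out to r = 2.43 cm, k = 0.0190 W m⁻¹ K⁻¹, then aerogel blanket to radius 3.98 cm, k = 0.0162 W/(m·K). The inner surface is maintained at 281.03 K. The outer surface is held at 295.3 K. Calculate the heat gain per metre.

Resistance network (inner→outer):
  R'_nickel alloy = ln(0.0185/0.0144)/(2πk) = 0.2505/(2π·11.9) = 0.003351 m·K/W
  R'_phenolic foam = ln(0.0243/0.0185)/(2πk) = 0.2727/(2π·0.0190) = 2.284 m·K/W
  R'_aerogel blanket = ln(0.0398/0.0243)/(2πk) = 0.4934/(2π·0.0162) = 4.847 m·K/W
ΣR = 0.003351 + 2.284 + 4.847 = 7.134 m·K/W
Q' = ΔT/ΣR = (281.03 K − 295.3 K)/7.134 = -2.00 W/m
(Negative Q' ⇒ heat flows inward; heat gain = 2.00 W/m.)

Q' = 2.00 W/m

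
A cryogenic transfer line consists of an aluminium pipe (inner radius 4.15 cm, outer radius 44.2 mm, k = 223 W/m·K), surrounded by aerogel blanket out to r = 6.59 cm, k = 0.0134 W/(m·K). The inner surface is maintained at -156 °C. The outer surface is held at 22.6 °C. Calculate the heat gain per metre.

Series thermal resistances, inner to outer:
  R'_aluminium = ln(0.0442/0.0415)/(2πk) = 0.06303/(2π·223) = 4.499×10^-5 m·K/W
  R'_aerogel blanket = ln(0.0659/0.0442)/(2πk) = 0.3994/(2π·0.0134) = 4.744 m·K/W
ΣR = 4.499×10^-5 + 4.744 = 4.744 m·K/W
Q' = ΔT/ΣR = (-156 °C − 22.6 °C)/4.744 = -37.6 W/m
(Negative Q' ⇒ heat flows inward; heat gain = 37.6 W/m.)

Q' = 37.6 W/m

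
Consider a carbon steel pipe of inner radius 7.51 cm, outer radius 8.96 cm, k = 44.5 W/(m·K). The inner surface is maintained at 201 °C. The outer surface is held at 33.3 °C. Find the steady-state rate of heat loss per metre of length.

Q' = 2πk·ΔT/ln(r₂/r₁) = 2π × 44.5 × 167.7 / ln(0.0896/0.0751) = 2.66×10^5 W/m

Q' = 2.66×10^5 W/m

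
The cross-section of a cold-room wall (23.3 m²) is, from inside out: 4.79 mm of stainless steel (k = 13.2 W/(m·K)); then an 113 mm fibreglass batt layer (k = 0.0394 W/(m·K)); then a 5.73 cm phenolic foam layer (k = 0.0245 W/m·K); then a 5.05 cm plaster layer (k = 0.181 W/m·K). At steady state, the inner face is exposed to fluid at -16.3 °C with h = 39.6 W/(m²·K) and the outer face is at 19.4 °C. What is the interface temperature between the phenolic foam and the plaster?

Resistance network (inner→outer):
  R_conv,in = 1/(hA) = 1/(39.6·23.3) = 0.001084 K/W
  R_stainless steel = L/(kA) = 0.00479/(13.2·23.3) = 1.557×10^-5 K/W
  R_fibreglass batt = L/(kA) = 0.113/(0.0394·23.3) = 0.1231 K/W
  R_phenolic foam = L/(kA) = 0.0573/(0.0245·23.3) = 0.1004 K/W
  R_plaster = L/(kA) = 0.0505/(0.181·23.3) = 0.01197 K/W
ΣR = 0.001084 + 1.557×10^-5 + 0.1231 + 0.1004 + 0.01197 = 0.2366 K/W
Q = ΔT/ΣR = (-16.3 °C − 19.4 °C)/0.2366 = -150.9 W
From the inner boundary to the phenolic foam/plaster interface, ΣR_partial = 0.2246 K/W.
T_interface = T_in − Q·ΣR_partial = -16.3 °C − (-150.9)(0.2246) = 17.6 °C

T = 17.6 °C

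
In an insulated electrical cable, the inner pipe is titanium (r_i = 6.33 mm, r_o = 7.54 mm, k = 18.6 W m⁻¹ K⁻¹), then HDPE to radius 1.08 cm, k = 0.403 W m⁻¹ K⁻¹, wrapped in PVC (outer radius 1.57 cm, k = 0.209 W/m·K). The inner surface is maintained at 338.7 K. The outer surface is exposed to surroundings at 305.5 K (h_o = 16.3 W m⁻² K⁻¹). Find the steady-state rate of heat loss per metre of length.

Q' = 31.6 W/m

Resistance network (inner→outer):
  R'_titanium = ln(0.00754/0.00633)/(2πk) = 0.1749/(2π·18.6) = 0.001497 m·K/W
  R'_HDPE = ln(0.0108/0.00754)/(2πk) = 0.3593/(2π·0.403) = 0.1419 m·K/W
  R'_PVC = ln(0.0157/0.0108)/(2πk) = 0.3741/(2π·0.209) = 0.2849 m·K/W
  R'_conv,out = 1/(2πr h) = 1/(2π·0.0157·16.3) = 0.6219 m·K/W
ΣR = 0.001497 + 0.1419 + 0.2849 + 0.6219 = 1.050 m·K/W
Q' = ΔT/ΣR = (338.7 K − 305.5 K)/1.050 = 31.6 W/m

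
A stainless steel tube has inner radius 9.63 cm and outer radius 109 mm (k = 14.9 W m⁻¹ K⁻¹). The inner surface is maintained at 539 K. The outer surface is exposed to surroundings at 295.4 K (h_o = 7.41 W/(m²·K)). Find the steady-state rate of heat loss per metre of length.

Q' = 1230 W/m

Treat each layer as a resistance in series:
  R'_stainless steel = ln(0.109/0.0963)/(2πk) = 0.1239/(2π·14.9) = 0.001323 m·K/W
  R'_conv,out = 1/(2πr h) = 1/(2π·0.109·7.41) = 0.1970 m·K/W
ΣR = 0.001323 + 0.1970 = 0.1983 m·K/W
Q' = ΔT/ΣR = (539 K − 295.4 K)/0.1983 = 1230 W/m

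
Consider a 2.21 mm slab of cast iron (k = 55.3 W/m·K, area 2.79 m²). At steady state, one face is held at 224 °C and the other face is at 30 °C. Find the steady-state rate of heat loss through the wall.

Q = kA·ΔT/L = 55.3 × 2.79 × |224 °C − 30 °C| / 0.00221 = 1.35×10^7 W

Q = 1.35×10^7 W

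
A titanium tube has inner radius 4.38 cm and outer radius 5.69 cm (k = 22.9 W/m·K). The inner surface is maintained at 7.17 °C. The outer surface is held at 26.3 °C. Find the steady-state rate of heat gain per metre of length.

Q' = 10500 W/m

Q' = 2πk·ΔT/ln(r₂/r₁) = 2π × 22.9 × 19.13 / ln(0.0569/0.0438) = 10500 W/m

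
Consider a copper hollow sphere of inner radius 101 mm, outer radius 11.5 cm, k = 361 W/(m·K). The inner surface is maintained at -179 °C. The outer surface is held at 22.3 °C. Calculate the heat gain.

Q = 4πk·ΔT/(1/r₁ − 1/r₂) = 4π × 361 × 201.3 / (1/0.101 − 1/0.115) = 7.58×10^5 W

Q = 7.58×10^5 W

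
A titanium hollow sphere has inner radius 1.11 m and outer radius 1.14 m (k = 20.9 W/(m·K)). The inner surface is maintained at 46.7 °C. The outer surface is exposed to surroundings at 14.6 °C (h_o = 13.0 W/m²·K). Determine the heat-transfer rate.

Q = 6690 W

Series thermal resistances, inner to outer:
  R_titanium = (1/1.11 − 1/1.14)/(4πk) = 0.02371/(4π·20.9) = 9.027×10^-5 K/W
  R_conv,out = 1/(4πr²h) = 1/(4π·1.14²·13.0) = 0.004710 K/W
ΣR = 9.027×10^-5 + 0.004710 = 0.004800 K/W
Q = ΔT/ΣR = (46.7 °C − 14.6 °C)/0.004800 = 6690 W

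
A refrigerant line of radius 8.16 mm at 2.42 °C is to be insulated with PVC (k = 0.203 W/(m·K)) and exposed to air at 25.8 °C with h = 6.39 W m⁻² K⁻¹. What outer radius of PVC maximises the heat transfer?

For a cylinder, r_cr = k_ins/h = 0.203/6.39 = 0.0318 m = 3.18 cm

r_cr = 3.18 cm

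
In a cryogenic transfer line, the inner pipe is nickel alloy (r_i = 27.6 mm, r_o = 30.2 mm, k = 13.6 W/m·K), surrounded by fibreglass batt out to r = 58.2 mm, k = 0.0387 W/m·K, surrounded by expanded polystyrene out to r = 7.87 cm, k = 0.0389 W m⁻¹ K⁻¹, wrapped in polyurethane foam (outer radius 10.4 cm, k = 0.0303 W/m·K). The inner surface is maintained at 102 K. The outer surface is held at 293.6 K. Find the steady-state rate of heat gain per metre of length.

Series thermal resistances, inner to outer:
  R'_nickel alloy = ln(0.0302/0.0276)/(2πk) = 0.09003/(2π·13.6) = 0.001054 m·K/W
  R'_fibreglass batt = ln(0.0582/0.0302)/(2πk) = 0.6560/(2π·0.0387) = 2.698 m·K/W
  R'_expanded polystyrene = ln(0.0787/0.0582)/(2πk) = 0.3018/(2π·0.0389) = 1.235 m·K/W
  R'_polyurethane foam = ln(0.104/0.0787)/(2πk) = 0.2787/(2π·0.0303) = 1.464 m·K/W
ΣR = 0.001054 + 2.698 + 1.235 + 1.464 = 5.398 m·K/W
Q' = ΔT/ΣR = (102 K − 293.6 K)/5.398 = -35.5 W/m
(Negative Q' ⇒ heat flows inward; heat gain = 35.5 W/m.)

Q' = 35.5 W/m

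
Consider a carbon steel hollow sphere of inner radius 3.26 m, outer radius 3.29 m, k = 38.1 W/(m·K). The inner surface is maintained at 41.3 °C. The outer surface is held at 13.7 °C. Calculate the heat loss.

Q = 4720 kW

Q = 4πk·ΔT/(1/r₁ − 1/r₂) = 4π × 38.1 × 27.6 / (1/3.26 − 1/3.29) = 4.72×10^6 W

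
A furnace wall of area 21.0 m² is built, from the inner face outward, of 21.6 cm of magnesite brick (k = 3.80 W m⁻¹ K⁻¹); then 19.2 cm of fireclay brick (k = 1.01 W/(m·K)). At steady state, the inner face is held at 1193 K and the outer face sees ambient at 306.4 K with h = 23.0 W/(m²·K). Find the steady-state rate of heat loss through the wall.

Q = 64100 W

Resistance network (inner→outer):
  R_magnesite brick = L/(kA) = 0.216/(3.80·21.0) = 0.002707 K/W
  R_fireclay brick = L/(kA) = 0.192/(1.01·21.0) = 0.009052 K/W
  R_conv,out = 1/(hA) = 1/(23.0·21.0) = 0.002070 K/W
ΣR = 0.002707 + 0.009052 + 0.002070 = 0.01383 K/W
Q = ΔT/ΣR = (1193 K − 306.4 K)/0.01383 = 64100 W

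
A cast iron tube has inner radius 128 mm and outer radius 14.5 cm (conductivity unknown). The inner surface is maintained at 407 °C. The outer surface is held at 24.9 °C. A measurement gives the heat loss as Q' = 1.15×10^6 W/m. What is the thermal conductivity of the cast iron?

k = 59.7 W/m·K

ΣR = ΔT/Q' = |407 − 24.9|/1.15×10^6 = 3.323×10^-4 m·K/W
ln(r₂/r₁)/(2πk) = 3.323×10^-4 ⇒ k = 0.1247/(2π·3.323×10^-4) = 59.7 W/m·K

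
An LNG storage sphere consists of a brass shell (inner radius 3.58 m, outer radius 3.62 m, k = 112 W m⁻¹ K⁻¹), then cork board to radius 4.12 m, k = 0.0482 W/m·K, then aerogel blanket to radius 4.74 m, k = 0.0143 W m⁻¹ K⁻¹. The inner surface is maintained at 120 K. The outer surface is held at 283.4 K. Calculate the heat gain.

Series thermal resistances, inner to outer:
  R_brass = (1/3.58 − 1/3.62)/(4πk) = 0.003087/(4π·112) = 2.193×10^-6 K/W
  R_cork board = (1/3.62 − 1/4.12)/(4πk) = 0.03352/(4π·0.0482) = 0.05535 K/W
  R_aerogel blanket = (1/4.12 − 1/4.74)/(4πk) = 0.03175/(4π·0.0143) = 0.1767 K/W
ΣR = 2.193×10^-6 + 0.05535 + 0.1767 = 0.2321 K/W
Q = ΔT/ΣR = (120 K − 283.4 K)/0.2321 = -704 W
(Negative Q ⇒ heat flows inward; heat gain = 704 W.)

Q = 704 W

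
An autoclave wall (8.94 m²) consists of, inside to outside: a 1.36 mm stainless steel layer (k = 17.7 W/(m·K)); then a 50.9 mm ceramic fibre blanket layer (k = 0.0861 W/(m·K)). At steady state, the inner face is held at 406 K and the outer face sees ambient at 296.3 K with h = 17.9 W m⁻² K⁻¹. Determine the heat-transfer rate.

Treat each layer as a resistance in series:
  R_stainless steel = L/(kA) = 0.00136/(17.7·8.94) = 8.595×10^-6 K/W
  R_ceramic fibre blanket = L/(kA) = 0.0509/(0.0861·8.94) = 0.06613 K/W
  R_conv,out = 1/(hA) = 1/(17.9·8.94) = 0.006249 K/W
ΣR = 8.595×10^-6 + 0.06613 + 0.006249 = 0.07239 K/W
Q = ΔT/ΣR = (406 K − 296.3 K)/0.07239 = 1520 W

Q = 1520 W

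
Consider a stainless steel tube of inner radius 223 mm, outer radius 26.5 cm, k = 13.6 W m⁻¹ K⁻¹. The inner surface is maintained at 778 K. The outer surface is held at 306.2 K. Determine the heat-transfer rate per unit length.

Q' = 2πk·ΔT/ln(r₂/r₁) = 2π × 13.6 × 471.8 / ln(0.265/0.223) = 2.34×10^5 W/m

Q' = 234 kW/m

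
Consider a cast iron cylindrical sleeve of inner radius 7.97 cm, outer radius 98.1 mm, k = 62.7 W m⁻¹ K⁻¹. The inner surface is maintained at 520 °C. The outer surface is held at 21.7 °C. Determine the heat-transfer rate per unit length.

Q' = 945 kW/m

Q' = 2πk·ΔT/ln(r₂/r₁) = 2π × 62.7 × 498.3 / ln(0.0981/0.0797) = 9.45×10^5 W/m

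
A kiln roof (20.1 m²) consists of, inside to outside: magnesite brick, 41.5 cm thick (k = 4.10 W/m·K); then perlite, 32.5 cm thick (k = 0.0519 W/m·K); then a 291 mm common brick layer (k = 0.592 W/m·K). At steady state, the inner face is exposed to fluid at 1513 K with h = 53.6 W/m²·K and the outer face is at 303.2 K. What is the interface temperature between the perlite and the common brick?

T = 390 K

Series thermal resistances, inner to outer:
  R_conv,in = 1/(hA) = 1/(53.6·20.1) = 9.282×10^-4 K/W
  R_magnesite brick = L/(kA) = 0.415/(4.10·20.1) = 0.005036 K/W
  R_perlite = L/(kA) = 0.325/(0.0519·20.1) = 0.3115 K/W
  R_common brick = L/(kA) = 0.291/(0.592·20.1) = 0.02446 K/W
ΣR = 9.282×10^-4 + 0.005036 + 0.3115 + 0.02446 = 0.3419 K/W
Q = ΔT/ΣR = (1513 K − 303.2 K)/0.3419 = 3538 W
From the inner boundary to the perlite/common brick interface, ΣR_partial = 0.3175 K/W.
T_interface = T_in − Q·ΣR_partial = 1513 K − (3538)(0.3175) = 390 K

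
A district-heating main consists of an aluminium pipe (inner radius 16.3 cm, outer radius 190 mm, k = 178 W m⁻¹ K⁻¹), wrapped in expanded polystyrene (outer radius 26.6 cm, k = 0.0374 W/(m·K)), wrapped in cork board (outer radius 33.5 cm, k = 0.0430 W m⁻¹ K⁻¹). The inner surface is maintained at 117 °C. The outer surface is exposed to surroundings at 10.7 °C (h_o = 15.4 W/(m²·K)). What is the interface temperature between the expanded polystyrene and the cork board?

T = 51.3 °C

Treat each layer as a resistance in series:
  R'_aluminium = ln(0.190/0.163)/(2πk) = 0.1533/(2π·178) = 1.370×10^-4 m·K/W
  R'_expanded polystyrene = ln(0.266/0.190)/(2πk) = 0.3365/(2π·0.0374) = 1.432 m·K/W
  R'_cork board = ln(0.335/0.266)/(2πk) = 0.2306/(2π·0.0430) = 0.8536 m·K/W
  R'_conv,out = 1/(2πr h) = 1/(2π·0.335·15.4) = 0.03085 m·K/W
ΣR = 1.370×10^-4 + 1.432 + 0.8536 + 0.03085 = 2.317 m·K/W
Q' = ΔT/ΣR = (117 °C − 10.7 °C)/2.317 = 45.88 W/m
From the inner boundary to the expanded polystyrene/cork board interface, ΣR_partial = 1.432 m·K/W.
T_interface = T_in − Q'·ΣR_partial = 117 °C − (45.88)(1.432) = 51.3 °C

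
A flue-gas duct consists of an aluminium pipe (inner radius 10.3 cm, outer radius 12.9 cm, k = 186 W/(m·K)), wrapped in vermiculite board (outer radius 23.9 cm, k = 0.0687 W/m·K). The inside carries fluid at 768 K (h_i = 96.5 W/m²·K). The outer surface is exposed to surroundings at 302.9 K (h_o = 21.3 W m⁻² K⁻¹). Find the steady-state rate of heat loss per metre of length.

Treat each layer as a resistance in series:
  R'_conv,in = 1/(2πr h) = 1/(2π·0.103·96.5) = 0.01601 m·K/W
  R'_aluminium = ln(0.129/0.103)/(2πk) = 0.2251/(2π·186) = 1.926×10^-4 m·K/W
  R'_vermiculite board = ln(0.239/0.129)/(2πk) = 0.6167/(2π·0.0687) = 1.429 m·K/W
  R'_conv,out = 1/(2πr h) = 1/(2π·0.239·21.3) = 0.03126 m·K/W
ΣR = 0.01601 + 1.926×10^-4 + 1.429 + 0.03126 = 1.476 m·K/W
Q' = ΔT/ΣR = (768 K − 302.9 K)/1.476 = 315 W/m

Q' = 315 W/m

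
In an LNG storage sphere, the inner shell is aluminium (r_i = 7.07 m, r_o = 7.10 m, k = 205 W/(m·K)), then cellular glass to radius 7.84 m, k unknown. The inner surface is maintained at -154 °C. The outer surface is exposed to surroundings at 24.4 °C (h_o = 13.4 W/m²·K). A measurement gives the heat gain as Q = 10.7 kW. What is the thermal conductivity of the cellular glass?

ΣR = ΔT/Q = |-154 − 24.4|/10700 = 0.01667 K/W
Known resistances:
  R_aluminium = (1/7.07 − 1/7.10)/(4πk) = 5.976×10^-4/(4π·205) = 2.320×10^-7 K/W
  R_conv,out = 1/(4πr²h) = 1/(4π·7.84²·13.4) = 9.662×10^-5 K/W
R_cellular glass = ΣR − ΣR_known = 0.01667 − 9.685×10^-5 = 0.01657 K/W
(1/r₁−1/r₂)/(4πk) = 0.01657 ⇒ k = 0.01329/(4π·0.01657) = 0.0638 W/m·K

k = 0.0638 W/m·K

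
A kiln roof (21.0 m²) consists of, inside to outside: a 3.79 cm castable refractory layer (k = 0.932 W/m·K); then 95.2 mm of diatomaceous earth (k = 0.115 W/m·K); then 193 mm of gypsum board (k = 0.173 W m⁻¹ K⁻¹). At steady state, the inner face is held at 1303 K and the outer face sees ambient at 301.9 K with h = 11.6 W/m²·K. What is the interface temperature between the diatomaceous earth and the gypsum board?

T = 883 K

Resistance network (inner→outer):
  R_castable refractory = L/(kA) = 0.0379/(0.932·21.0) = 0.001936 K/W
  R_diatomaceous earth = L/(kA) = 0.0952/(0.115·21.0) = 0.03942 K/W
  R_gypsum board = L/(kA) = 0.193/(0.173·21.0) = 0.05312 K/W
  R_conv,out = 1/(hA) = 1/(11.6·21.0) = 0.004105 K/W
ΣR = 0.001936 + 0.03942 + 0.05312 + 0.004105 = 0.09858 K/W
Q = ΔT/ΣR = (1303 K − 301.9 K)/0.09858 = 10160 W
From the inner boundary to the diatomaceous earth/gypsum board interface, ΣR_partial = 0.04136 K/W.
T_interface = T_in − Q·ΣR_partial = 1303 K − (10160)(0.04136) = 883 K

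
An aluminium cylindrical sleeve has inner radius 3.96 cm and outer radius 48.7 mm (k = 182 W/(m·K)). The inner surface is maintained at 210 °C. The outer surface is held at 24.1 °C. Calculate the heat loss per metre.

Q' = 2πk·ΔT/ln(r₂/r₁) = 2π × 182 × 185.9 / ln(0.0487/0.0396) = 1.03×10^6 W/m

Q' = 1.03×10^6 W/m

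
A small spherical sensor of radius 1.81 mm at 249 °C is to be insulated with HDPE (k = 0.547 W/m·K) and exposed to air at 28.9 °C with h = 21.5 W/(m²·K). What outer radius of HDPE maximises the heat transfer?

r_cr = 5.09 cm

For a sphere, r_cr = 2k_ins/h = 2·0.547/21.5 = 0.0509 m = 5.09 cm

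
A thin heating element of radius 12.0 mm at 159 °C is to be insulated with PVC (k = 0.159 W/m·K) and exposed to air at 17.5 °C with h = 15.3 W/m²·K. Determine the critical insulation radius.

For a cylinder, r_cr = k_ins/h = 0.159/15.3 = 0.0104 m = 1.04 cm

r_cr = 1.04 cm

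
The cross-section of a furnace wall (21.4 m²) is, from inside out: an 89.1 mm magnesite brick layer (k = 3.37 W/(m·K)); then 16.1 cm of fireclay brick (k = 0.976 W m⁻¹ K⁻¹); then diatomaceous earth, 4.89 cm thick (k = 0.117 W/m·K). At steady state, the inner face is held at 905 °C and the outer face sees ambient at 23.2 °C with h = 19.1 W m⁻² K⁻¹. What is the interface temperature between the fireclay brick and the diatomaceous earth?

Series thermal resistances, inner to outer:
  R_magnesite brick = L/(kA) = 0.0891/(3.37·21.4) = 0.001235 K/W
  R_fireclay brick = L/(kA) = 0.161/(0.976·21.4) = 0.007708 K/W
  R_diatomaceous earth = L/(kA) = 0.0489/(0.117·21.4) = 0.01953 K/W
  R_conv,out = 1/(hA) = 1/(19.1·21.4) = 0.002447 K/W
ΣR = 0.001235 + 0.007708 + 0.01953 + 0.002447 = 0.03092 K/W
Q = ΔT/ΣR = (905 °C − 23.2 °C)/0.03092 = 28520 W
From the inner boundary to the fireclay brick/diatomaceous earth interface, ΣR_partial = 0.008943 K/W.
T_interface = T_in − Q·ΣR_partial = 905 °C − (28520)(0.008943) = 650 °C

T = 650 °C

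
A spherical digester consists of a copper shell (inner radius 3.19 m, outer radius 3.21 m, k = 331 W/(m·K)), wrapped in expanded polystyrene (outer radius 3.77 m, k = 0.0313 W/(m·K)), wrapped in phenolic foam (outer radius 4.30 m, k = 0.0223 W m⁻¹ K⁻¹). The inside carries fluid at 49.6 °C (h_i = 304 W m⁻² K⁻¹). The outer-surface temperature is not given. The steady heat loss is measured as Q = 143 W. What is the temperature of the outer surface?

Sum the resistances:
  R_conv,in = 1/(4πr²h) = 1/(4π·3.19²·304) = 2.572×10^-5 K/W
  R_copper = (1/3.19 − 1/3.21)/(4πk) = 0.001953/(4π·331) = 4.696×10^-7 K/W
  R_expanded polystyrene = (1/3.21 − 1/3.77)/(4πk) = 0.04627/(4π·0.0313) = 0.1176 K/W
  R_phenolic foam = (1/3.77 − 1/4.30)/(4πk) = 0.03269/(4π·0.0223) = 0.1167 K/W
ΣR = 0.2343 K/W
ΔT = Q·ΣR = 143 × 0.2343 = 33.50 K
Heat flows outward, so T_out = T_in − ΔT = 49.6 − 33.50 = 16.1 °C

T_out = 16.1 °C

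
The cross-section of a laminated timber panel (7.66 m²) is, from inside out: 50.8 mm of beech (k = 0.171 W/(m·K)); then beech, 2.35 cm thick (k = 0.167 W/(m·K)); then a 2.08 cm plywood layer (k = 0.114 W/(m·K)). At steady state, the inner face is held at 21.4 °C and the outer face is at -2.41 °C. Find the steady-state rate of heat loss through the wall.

Treat each layer as a resistance in series:
  R_beech = L/(kA) = 0.0508/(0.171·7.66) = 0.03878 K/W
  R_beech = L/(kA) = 0.0235/(0.167·7.66) = 0.01837 K/W
  R_plywood = L/(kA) = 0.0208/(0.114·7.66) = 0.02382 K/W
ΣR = 0.03878 + 0.01837 + 0.02382 = 0.08097 K/W
Q = ΔT/ΣR = (21.4 °C − -2.41 °C)/0.08097 = 294 W

Q = 294 W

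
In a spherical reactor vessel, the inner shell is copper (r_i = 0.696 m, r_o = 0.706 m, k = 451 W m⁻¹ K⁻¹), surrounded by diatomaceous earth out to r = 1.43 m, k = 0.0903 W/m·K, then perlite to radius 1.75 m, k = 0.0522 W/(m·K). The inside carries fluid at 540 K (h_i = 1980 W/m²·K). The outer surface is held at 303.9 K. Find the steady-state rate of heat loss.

Resistance network (inner→outer):
  R_conv,in = 1/(4πr²h) = 1/(4π·0.696²·1980) = 8.297×10^-5 K/W
  R_copper = (1/0.696 − 1/0.706)/(4πk) = 0.02035/(4π·451) = 3.591×10^-6 K/W
  R_diatomaceous earth = (1/0.706 − 1/1.43)/(4πk) = 0.7171/(4π·0.0903) = 0.6320 K/W
  R_perlite = (1/1.43 − 1/1.75)/(4πk) = 0.1279/(4π·0.0522) = 0.1949 K/W
ΣR = 8.297×10^-5 + 3.591×10^-6 + 0.6320 + 0.1949 = 0.8270 K/W
Q = ΔT/ΣR = (540 K − 303.9 K)/0.8270 = 285 W

Q = 285 W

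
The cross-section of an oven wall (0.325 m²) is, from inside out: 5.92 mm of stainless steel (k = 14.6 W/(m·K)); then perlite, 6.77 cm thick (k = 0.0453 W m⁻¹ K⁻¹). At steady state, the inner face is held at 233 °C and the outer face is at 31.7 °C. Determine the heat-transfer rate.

Q = 43.8 W

Resistance network (inner→outer):
  R_stainless steel = L/(kA) = 0.00592/(14.6·0.325) = 0.001248 K/W
  R_perlite = L/(kA) = 0.0677/(0.0453·0.325) = 4.598 K/W
ΣR = 0.001248 + 4.598 = 4.599 K/W
Q = ΔT/ΣR = (233 °C − 31.7 °C)/4.599 = 43.8 W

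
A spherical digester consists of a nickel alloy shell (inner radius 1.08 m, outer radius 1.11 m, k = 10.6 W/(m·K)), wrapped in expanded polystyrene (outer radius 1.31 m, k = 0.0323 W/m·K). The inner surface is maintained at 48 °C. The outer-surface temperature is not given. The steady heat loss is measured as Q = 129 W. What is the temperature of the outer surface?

Sum the resistances:
  R_nickel alloy = (1/1.08 − 1/1.11)/(4πk) = 0.02503/(4π·10.6) = 1.879×10^-4 K/W
  R_expanded polystyrene = (1/1.11 − 1/1.31)/(4πk) = 0.1375/(4π·0.0323) = 0.3389 K/W
ΣR = 0.3391 K/W
ΔT = Q·ΣR = 129 × 0.3391 = 43.74 K
Heat flows outward, so T_out = T_in − ΔT = 48 − 43.74 = 4.26 °C

T_out = 4.26 °C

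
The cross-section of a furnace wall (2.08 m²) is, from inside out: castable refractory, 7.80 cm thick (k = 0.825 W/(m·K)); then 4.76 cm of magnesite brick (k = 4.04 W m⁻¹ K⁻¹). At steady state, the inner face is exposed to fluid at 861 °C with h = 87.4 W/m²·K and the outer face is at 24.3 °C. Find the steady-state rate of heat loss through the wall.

Q = 14.8 kW

Series thermal resistances, inner to outer:
  R_conv,in = 1/(hA) = 1/(87.4·2.08) = 0.005501 K/W
  R_castable refractory = L/(kA) = 0.0780/(0.825·2.08) = 0.04545 K/W
  R_magnesite brick = L/(kA) = 0.0476/(4.04·2.08) = 0.005665 K/W
ΣR = 0.005501 + 0.04545 + 0.005665 = 0.05662 K/W
Q = ΔT/ΣR = (861 °C − 24.3 °C)/0.05662 = 14800 W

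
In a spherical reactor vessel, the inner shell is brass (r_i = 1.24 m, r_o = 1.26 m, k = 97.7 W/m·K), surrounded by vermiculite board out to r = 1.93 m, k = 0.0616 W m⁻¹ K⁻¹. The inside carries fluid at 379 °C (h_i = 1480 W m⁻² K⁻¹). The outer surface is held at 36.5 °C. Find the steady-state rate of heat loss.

Series thermal resistances, inner to outer:
  R_conv,in = 1/(4πr²h) = 1/(4π·1.24²·1480) = 3.497×10^-5 K/W
  R_brass = (1/1.24 − 1/1.26)/(4πk) = 0.01280/(4π·97.7) = 1.043×10^-5 K/W
  R_vermiculite board = (1/1.26 − 1/1.93)/(4πk) = 0.2755/(4π·0.0616) = 0.3559 K/W
ΣR = 3.497×10^-5 + 1.043×10^-5 + 0.3559 = 0.3559 K/W
Q = ΔT/ΣR = (379 °C − 36.5 °C)/0.3559 = 962 W

Q = 962 W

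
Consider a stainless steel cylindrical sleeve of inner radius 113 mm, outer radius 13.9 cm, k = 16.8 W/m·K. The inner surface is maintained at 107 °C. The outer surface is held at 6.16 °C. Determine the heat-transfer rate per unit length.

Q' = 51400 W/m

Q' = 2πk·ΔT/ln(r₂/r₁) = 2π × 16.8 × 100.84 / ln(0.139/0.113) = 51400 W/m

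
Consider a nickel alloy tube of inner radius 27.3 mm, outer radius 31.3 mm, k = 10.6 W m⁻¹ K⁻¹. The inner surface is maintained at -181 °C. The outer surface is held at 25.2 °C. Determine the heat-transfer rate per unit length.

Q' = 1.00×10^5 W/m

Q' = 2πk·ΔT/ln(r₂/r₁) = 2π × 10.6 × 206.2 / ln(0.0313/0.0273) = 1.00×10^5 W/m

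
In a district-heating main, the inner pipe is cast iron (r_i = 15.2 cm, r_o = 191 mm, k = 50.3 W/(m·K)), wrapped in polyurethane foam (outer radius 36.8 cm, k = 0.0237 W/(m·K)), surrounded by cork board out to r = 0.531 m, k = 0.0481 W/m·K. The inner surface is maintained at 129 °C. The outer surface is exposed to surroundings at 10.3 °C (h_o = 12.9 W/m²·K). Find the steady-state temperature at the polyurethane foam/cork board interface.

T = 36.3 °C

Series thermal resistances, inner to outer:
  R'_cast iron = ln(0.191/0.152)/(2πk) = 0.2284/(2π·50.3) = 7.227×10^-4 m·K/W
  R'_polyurethane foam = ln(0.368/0.191)/(2πk) = 0.6558/(2π·0.0237) = 4.404 m·K/W
  R'_cork board = ln(0.531/0.368)/(2πk) = 0.3667/(2π·0.0481) = 1.213 m·K/W
  R'_conv,out = 1/(2πr h) = 1/(2π·0.531·12.9) = 0.02323 m·K/W
ΣR = 7.227×10^-4 + 4.404 + 1.213 + 0.02323 = 5.641 m·K/W
Q' = ΔT/ΣR = (129 °C − 10.3 °C)/5.641 = 21.04 W/m
From the inner boundary to the polyurethane foam/cork board interface, ΣR_partial = 4.405 m·K/W.
T_interface = T_in − Q'·ΣR_partial = 129 °C − (21.04)(4.405) = 36.3 °C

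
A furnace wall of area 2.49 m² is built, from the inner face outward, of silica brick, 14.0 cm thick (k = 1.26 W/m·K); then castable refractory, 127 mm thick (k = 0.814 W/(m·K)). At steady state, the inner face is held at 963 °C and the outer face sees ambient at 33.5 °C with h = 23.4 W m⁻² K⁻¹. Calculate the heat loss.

Treat each layer as a resistance in series:
  R_silica brick = L/(kA) = 0.140/(1.26·2.49) = 0.04462 K/W
  R_castable refractory = L/(kA) = 0.127/(0.814·2.49) = 0.06266 K/W
  R_conv,out = 1/(hA) = 1/(23.4·2.49) = 0.01716 K/W
ΣR = 0.04462 + 0.06266 + 0.01716 = 0.1244 K/W
Q = ΔT/ΣR = (963 °C − 33.5 °C)/0.1244 = 7470 W

Q = 7.47 kW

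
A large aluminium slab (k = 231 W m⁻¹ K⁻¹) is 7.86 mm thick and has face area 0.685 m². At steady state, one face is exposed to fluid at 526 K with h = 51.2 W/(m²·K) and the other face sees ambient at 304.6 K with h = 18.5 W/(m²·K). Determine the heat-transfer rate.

Q = 2.06 kW

Resistance network (inner→outer):
  R_conv,in = 1/(hA) = 1/(51.2·0.685) = 0.02851 K/W
  R_aluminium = L/(kA) = 0.00786/(231·0.685) = 4.967×10^-5 K/W
  R_conv,out = 1/(hA) = 1/(18.5·0.685) = 0.07891 K/W
ΣR = 0.02851 + 4.967×10^-5 + 0.07891 = 0.1075 K/W
Q = ΔT/ΣR = (526 K − 304.6 K)/0.1075 = 2060 W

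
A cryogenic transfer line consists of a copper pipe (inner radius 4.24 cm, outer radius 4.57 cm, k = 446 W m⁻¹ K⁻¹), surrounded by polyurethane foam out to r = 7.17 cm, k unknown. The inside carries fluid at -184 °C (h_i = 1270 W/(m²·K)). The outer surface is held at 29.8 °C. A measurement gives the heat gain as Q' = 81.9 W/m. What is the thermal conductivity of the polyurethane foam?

ΣR = ΔT/Q' = |-184 − 29.8|/81.9 = 2.611 m·K/W
Known resistances:
  R'_conv,in = 1/(2πr h) = 1/(2π·0.0424·1270) = 0.002956 m·K/W
  R'_copper = ln(0.0457/0.0424)/(2πk) = 0.07495/(2π·446) = 2.675×10^-5 m·K/W
R_polyurethane foam = ΣR − ΣR_known = 2.611 − 0.002983 = 2.608 m·K/W
ln(r₂/r₁)/(2πk) = 2.608 ⇒ k = 0.4504/(2π·2.608) = 0.0275 W/m·K

k = 0.0275 W/m·K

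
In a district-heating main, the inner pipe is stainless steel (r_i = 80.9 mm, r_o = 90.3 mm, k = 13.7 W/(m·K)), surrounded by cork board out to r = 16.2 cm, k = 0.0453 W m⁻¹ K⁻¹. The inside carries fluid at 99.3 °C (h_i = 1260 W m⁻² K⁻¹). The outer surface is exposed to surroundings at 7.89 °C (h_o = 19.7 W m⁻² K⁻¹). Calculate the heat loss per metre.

Treat each layer as a resistance in series:
  R'_conv,in = 1/(2πr h) = 1/(2π·0.0809·1260) = 0.001561 m·K/W
  R'_stainless steel = ln(0.0903/0.0809)/(2πk) = 0.1099/(2π·13.7) = 0.001277 m·K/W
  R'_cork board = ln(0.162/0.0903)/(2πk) = 0.5845/(2π·0.0453) = 2.053 m·K/W
  R'_conv,out = 1/(2πr h) = 1/(2π·0.162·19.7) = 0.04987 m·K/W
ΣR = 0.001561 + 0.001277 + 2.053 + 0.04987 = 2.106 m·K/W
Q' = ΔT/ΣR = (99.3 °C − 7.89 °C)/2.106 = 43.4 W/m

Q' = 43.4 W/m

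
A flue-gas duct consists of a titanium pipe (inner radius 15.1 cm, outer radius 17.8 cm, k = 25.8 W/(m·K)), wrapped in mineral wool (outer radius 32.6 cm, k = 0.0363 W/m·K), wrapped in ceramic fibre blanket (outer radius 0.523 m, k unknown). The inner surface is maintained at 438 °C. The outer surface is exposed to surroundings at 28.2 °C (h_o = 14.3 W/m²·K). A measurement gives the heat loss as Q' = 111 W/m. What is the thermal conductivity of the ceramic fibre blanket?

ΣR = ΔT/Q' = |438 − 28.2|/111 = 3.692 m·K/W
Known resistances:
  R'_titanium = ln(0.178/0.151)/(2πk) = 0.1645/(2π·25.8) = 0.001015 m·K/W
  R'_mineral wool = ln(0.326/0.178)/(2πk) = 0.6051/(2π·0.0363) = 2.653 m·K/W
  R'_conv,out = 1/(2πr h) = 1/(2π·0.523·14.3) = 0.02128 m·K/W
R_ceramic fibre blanket = ΣR − ΣR_known = 3.692 − 2.675 = 1.017 m·K/W
ln(r₂/r₁)/(2πk) = 1.017 ⇒ k = 0.4727/(2π·1.017) = 0.0740 W/m·K

k = 0.0740 W/m·K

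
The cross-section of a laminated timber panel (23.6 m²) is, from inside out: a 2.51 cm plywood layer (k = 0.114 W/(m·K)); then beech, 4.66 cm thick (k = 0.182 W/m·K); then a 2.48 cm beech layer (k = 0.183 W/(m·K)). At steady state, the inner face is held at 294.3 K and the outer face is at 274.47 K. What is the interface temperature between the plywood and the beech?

T = 287.2 K

Treat each layer as a resistance in series:
  R_plywood = L/(kA) = 0.0251/(0.114·23.6) = 0.009329 K/W
  R_beech = L/(kA) = 0.0466/(0.182·23.6) = 0.01085 K/W
  R_beech = L/(kA) = 0.0248/(0.183·23.6) = 0.005742 K/W
ΣR = 0.009329 + 0.01085 + 0.005742 = 0.02592 K/W
Q = ΔT/ΣR = (294.3 K − 274.47 K)/0.02592 = 765.0 W
From the inner boundary to the plywood/beech interface, ΣR_partial = 0.009329 K/W.
T_interface = T_in − Q·ΣR_partial = 294.3 K − (765.0)(0.009329) = 287.2 K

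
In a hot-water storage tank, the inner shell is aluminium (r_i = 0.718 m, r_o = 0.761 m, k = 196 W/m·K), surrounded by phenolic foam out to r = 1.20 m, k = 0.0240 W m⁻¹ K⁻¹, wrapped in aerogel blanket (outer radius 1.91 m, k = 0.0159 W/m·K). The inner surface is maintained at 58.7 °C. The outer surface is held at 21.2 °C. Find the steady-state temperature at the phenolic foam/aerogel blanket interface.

T = 39.7 °C

Series thermal resistances, inner to outer:
  R_aluminium = (1/0.718 − 1/0.761)/(4πk) = 0.07870/(4π·196) = 3.195×10^-5 K/W
  R_phenolic foam = (1/0.761 − 1/1.20)/(4πk) = 0.4807/(4π·0.0240) = 1.594 K/W
  R_aerogel blanket = (1/1.20 − 1/1.91)/(4πk) = 0.3098/(4π·0.0159) = 1.550 K/W
ΣR = 3.195×10^-5 + 1.594 + 1.550 = 3.144 K/W
Q = ΔT/ΣR = (58.7 °C − 21.2 °C)/3.144 = 11.93 W
From the inner boundary to the phenolic foam/aerogel blanket interface, ΣR_partial = 1.594 K/W.
T_interface = T_in − Q·ΣR_partial = 58.7 °C − (11.93)(1.594) = 39.7 °C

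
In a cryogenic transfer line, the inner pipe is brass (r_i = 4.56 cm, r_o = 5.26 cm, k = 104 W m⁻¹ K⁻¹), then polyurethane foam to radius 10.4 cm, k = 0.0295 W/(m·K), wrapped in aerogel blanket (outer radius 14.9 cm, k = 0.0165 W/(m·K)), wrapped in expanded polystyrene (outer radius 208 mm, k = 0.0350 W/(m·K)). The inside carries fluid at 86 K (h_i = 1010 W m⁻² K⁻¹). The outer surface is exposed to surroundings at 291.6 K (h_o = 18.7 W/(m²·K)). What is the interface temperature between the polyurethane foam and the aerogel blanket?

T = 173 K

Treat each layer as a resistance in series:
  R'_conv,in = 1/(2πr h) = 1/(2π·0.0456·1010) = 0.003456 m·K/W
  R'_brass = ln(0.0526/0.0456)/(2πk) = 0.1428/(2π·104) = 2.185×10^-4 m·K/W
  R'_polyurethane foam = ln(0.104/0.0526)/(2πk) = 0.6817/(2π·0.0295) = 3.678 m·K/W
  R'_aerogel blanket = ln(0.149/0.104)/(2πk) = 0.3596/(2π·0.0165) = 3.468 m·K/W
  R'_expanded polystyrene = ln(0.208/0.149)/(2πk) = 0.3336/(2π·0.0350) = 1.517 m·K/W
  R'_conv,out = 1/(2πr h) = 1/(2π·0.208·18.7) = 0.04092 m·K/W
ΣR = 0.003456 + 2.185×10^-4 + 3.678 + 3.468 + 1.517 + 0.04092 = 8.708 m·K/W
Q' = ΔT/ΣR = (86 K − 291.6 K)/8.708 = -23.61 W/m
From the inner boundary to the polyurethane foam/aerogel blanket interface, ΣR_partial = 3.682 m·K/W.
T_interface = T_in − Q'·ΣR_partial = 86 K − (-23.61)(3.682) = 173 K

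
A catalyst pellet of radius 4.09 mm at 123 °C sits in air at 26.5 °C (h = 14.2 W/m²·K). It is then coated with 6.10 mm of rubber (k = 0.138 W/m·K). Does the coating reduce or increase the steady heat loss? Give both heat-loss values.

increases: 0.288 → 0.697 W

Critical radius for a sphere: r_cr = 2k/h = 0.0194 m = 1.94 cm.
Outer radius after coating: r₂ = 0.00409 + 0.00610 = 0.01019 m.
Since r₁ < r_cr and r₂ ≤ r_cr, the coating moves toward the maximum at r_cr — heat loss rises.
Bare: R = 1/(4πr₁²h) = 335.0 K/W; Q = 96.5/335.0 = 0.288 W.
Coated: R = R_cond + R_conv = 138.4 K/W; Q = 96.5/138.4 = 0.697 W.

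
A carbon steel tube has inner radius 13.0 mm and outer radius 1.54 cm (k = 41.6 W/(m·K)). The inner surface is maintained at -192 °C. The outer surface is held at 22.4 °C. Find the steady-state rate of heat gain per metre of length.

Q' = 2πk·ΔT/ln(r₂/r₁) = 2π × 41.6 × 214.4 / ln(0.0154/0.0130) = 3.31×10^5 W/m

Q' = 331 kW/m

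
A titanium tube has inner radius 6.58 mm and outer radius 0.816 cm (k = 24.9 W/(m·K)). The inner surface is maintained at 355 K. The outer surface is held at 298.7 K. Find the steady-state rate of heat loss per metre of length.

Q' = 40.9 kW/m

Q' = 2πk·ΔT/ln(r₂/r₁) = 2π × 24.9 × 56.3 / ln(0.00816/0.00658) = 40900 W/m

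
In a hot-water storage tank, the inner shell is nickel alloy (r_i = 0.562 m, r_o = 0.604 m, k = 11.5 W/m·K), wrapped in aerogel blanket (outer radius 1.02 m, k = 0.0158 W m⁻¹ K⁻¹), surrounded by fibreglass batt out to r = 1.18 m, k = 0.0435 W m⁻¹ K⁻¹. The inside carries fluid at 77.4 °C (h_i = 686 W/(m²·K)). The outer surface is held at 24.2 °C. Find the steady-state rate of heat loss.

Q = 14.6 W

Series thermal resistances, inner to outer:
  R_conv,in = 1/(4πr²h) = 1/(4π·0.562²·686) = 3.673×10^-4 K/W
  R_nickel alloy = (1/0.562 − 1/0.604)/(4πk) = 0.1237/(4π·11.5) = 8.562×10^-4 K/W
  R_aerogel blanket = (1/0.604 − 1/1.02)/(4πk) = 0.6752/(4π·0.0158) = 3.401 K/W
  R_fibreglass batt = (1/1.02 − 1/1.18)/(4πk) = 0.1329/(4π·0.0435) = 0.2432 K/W
ΣR = 3.673×10^-4 + 8.562×10^-4 + 3.401 + 0.2432 = 3.645 K/W
Q = ΔT/ΣR = (77.4 °C − 24.2 °C)/3.645 = 14.6 W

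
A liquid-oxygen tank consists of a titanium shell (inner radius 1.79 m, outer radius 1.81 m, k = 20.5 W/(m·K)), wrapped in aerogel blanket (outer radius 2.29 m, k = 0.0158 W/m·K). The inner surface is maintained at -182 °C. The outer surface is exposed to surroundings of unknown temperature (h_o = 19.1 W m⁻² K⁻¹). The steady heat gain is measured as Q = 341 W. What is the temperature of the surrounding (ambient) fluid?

Sum the resistances:
  R_titanium = (1/1.79 − 1/1.81)/(4πk) = 0.006173/(4π·20.5) = 2.396×10^-5 K/W
  R_aerogel blanket = (1/1.81 − 1/2.29)/(4πk) = 0.1158/(4π·0.0158) = 0.5833 K/W
  R_conv,out = 1/(4πr²h) = 1/(4π·2.29²·19.1) = 7.945×10^-4 K/W
ΣR = 0.5841 K/W
ΔT = Q·ΣR = 341 × 0.5841 = 199.2 K
Heat flows inward, so T_out = T_in + ΔT = -182 + 199.2 = 17.2 °C

T_out = 17.2 °C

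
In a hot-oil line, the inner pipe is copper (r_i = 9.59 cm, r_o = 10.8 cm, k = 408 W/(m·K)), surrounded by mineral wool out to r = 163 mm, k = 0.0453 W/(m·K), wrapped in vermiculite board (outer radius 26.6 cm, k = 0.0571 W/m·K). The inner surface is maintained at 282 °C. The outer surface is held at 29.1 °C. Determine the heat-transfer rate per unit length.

Resistance network (inner→outer):
  R'_copper = ln(0.108/0.0959)/(2πk) = 0.1188/(2π·408) = 4.635×10^-5 m·K/W
  R'_mineral wool = ln(0.163/0.108)/(2πk) = 0.4116/(2π·0.0453) = 1.446 m·K/W
  R'_vermiculite board = ln(0.266/0.163)/(2πk) = 0.4897/(2π·0.0571) = 1.365 m·K/W
ΣR = 4.635×10^-5 + 1.446 + 1.365 = 2.811 m·K/W
Q' = ΔT/ΣR = (282 °C − 29.1 °C)/2.811 = 90.0 W/m

Q' = 90.0 W/m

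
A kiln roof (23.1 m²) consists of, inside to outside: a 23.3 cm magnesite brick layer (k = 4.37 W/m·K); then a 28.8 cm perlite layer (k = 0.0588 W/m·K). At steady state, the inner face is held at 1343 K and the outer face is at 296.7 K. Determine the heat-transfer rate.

Q = 4.88 kW

Resistance network (inner→outer):
  R_magnesite brick = L/(kA) = 0.233/(4.37·23.1) = 0.002308 K/W
  R_perlite = L/(kA) = 0.288/(0.0588·23.1) = 0.2120 K/W
ΣR = 0.002308 + 0.2120 = 0.2143 K/W
Q = ΔT/ΣR = (1343 K − 296.7 K)/0.2143 = 4880 W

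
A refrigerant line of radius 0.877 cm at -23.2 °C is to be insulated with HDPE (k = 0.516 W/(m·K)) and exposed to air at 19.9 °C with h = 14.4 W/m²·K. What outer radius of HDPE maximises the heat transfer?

For a cylinder, r_cr = k_ins/h = 0.516/14.4 = 0.0358 m = 3.58 cm

r_cr = 3.58 cm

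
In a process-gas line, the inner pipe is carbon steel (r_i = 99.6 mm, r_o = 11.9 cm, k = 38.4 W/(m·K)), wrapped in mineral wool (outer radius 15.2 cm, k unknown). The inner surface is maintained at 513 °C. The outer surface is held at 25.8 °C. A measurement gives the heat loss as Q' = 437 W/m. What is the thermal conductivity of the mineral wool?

ΣR = ΔT/Q' = |513 − 25.8|/437 = 1.115 m·K/W
Known resistances:
  R'_carbon steel = ln(0.119/0.0996)/(2πk) = 0.1780/(2π·38.4) = 7.376×10^-4 m·K/W
R_mineral wool = ΣR − ΣR_known = 1.115 − 7.376×10^-4 = 1.114 m·K/W
ln(r₂/r₁)/(2πk) = 1.114 ⇒ k = 0.2448/(2π·1.114) = 0.0350 W/m·K

k = 0.0350 W/m·K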